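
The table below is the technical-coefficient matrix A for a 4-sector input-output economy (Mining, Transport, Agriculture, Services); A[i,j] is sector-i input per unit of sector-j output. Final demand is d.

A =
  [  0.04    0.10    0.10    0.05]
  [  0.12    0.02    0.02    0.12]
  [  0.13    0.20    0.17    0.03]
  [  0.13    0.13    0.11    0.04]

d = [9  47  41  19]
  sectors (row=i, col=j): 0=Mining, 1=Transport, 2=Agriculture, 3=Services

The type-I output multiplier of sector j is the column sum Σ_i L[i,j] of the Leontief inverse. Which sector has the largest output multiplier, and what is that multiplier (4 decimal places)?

Form M = I − A:
  [  0.96   -0.10   -0.10   -0.05]
  [ -0.12    0.98   -0.02   -0.12]
  [ -0.13   -0.20    0.83   -0.03]
  [ -0.13   -0.13   -0.11    0.96]
Leontief inverse L = M⁻¹:
  [  1.0913    0.1518    0.1458    0.0804]
  [  0.1619    1.0692    0.0644    0.1441]
  [  0.2170    0.2886    1.2494    0.0864]
  [  0.1946    0.1984    0.1716    1.0820]
Total output x = L · d:
  x_0 = 1.0913·9 + 0.1518·47 + 0.1458·41 + 0.0804·19 = 24.4584
  x_1 = 0.1619·9 + 1.0692·47 + 0.0644·41 + 0.1441·19 = 57.0847
  x_2 = 0.2170·9 + 0.2886·47 + 1.2494·41 + 0.0864·19 = 68.3815
  x_3 = 0.1946·9 + 0.1984·47 + 0.1716·41 + 1.0820·19 = 38.6693
Output multipliers (column sums of L):
  Mining: 1.6647
  Transport: 1.7079
  Agriculture: 1.6311
  Services: 1.3928

Transport (1.7079)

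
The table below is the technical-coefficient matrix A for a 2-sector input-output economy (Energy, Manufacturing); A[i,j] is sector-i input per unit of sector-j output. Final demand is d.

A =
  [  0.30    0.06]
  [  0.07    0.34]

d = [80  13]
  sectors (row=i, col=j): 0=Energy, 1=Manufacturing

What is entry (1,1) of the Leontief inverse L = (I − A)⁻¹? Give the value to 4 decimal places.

L[1,1] = 1.5291

Form M = I − A:
  [  0.70   -0.06]
  [ -0.07    0.66]
Leontief inverse L = M⁻¹:
  [  1.4417    0.1311]
  [  0.1529    1.5291]
Total output x = L · d:
  x_0 = 1.4417·80 + 0.1311·13 = 117.0380
  x_1 = 0.1529·80 + 1.5291·13 = 32.1101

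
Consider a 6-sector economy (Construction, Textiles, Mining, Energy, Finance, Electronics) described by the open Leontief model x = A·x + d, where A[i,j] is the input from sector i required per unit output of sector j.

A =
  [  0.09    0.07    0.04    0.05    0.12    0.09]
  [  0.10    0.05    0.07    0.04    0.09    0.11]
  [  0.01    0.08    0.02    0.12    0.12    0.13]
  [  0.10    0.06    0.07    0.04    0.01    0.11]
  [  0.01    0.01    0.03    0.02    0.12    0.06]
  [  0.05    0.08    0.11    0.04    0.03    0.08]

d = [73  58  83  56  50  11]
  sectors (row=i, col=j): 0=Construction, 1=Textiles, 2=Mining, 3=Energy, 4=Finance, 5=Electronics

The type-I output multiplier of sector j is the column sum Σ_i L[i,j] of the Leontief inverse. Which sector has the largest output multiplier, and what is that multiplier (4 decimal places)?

Electronics (1.9525)

Form M = I − A:
  [  0.91   -0.07   -0.04   -0.05   -0.12   -0.09]
  [ -0.10    0.95   -0.07   -0.04   -0.09   -0.11]
  [ -0.01   -0.08    0.98   -0.12   -0.12   -0.13]
  [ -0.10   -0.06   -0.07    0.96   -0.01   -0.11]
  [ -0.01   -0.01   -0.03   -0.02    0.88   -0.06]
  [ -0.05   -0.08   -0.11   -0.04   -0.03    0.92]
Leontief inverse L = M⁻¹:
  [  1.1320    0.1110    0.0835    0.0844    0.1834    0.1579]
  [  0.1417    1.0944    0.1145    0.0780    0.1539    0.1803]
  [  0.0551    0.1227    1.0703    0.1538    0.1746    0.2011]
  [  0.1411    0.1031    0.1115    1.0758    0.0632    0.1746]
  [  0.0255    0.0285    0.0514    0.0368    1.1534    0.0928]
  [  0.0874    0.1213    0.1490    0.0777    0.0846    1.1459]
Total output x = L · d:
  x_0 = 1.1320·73 + 0.1110·58 + 0.0835·83 + 0.0844·56 + 0.1834·50 + 0.1579·11 = 111.6387
  x_1 = 0.1417·73 + 1.0944·58 + 0.1145·83 + 0.0780·56 + 0.1539·50 + 0.1803·11 = 97.3683
  x_2 = 0.0551·73 + 0.1227·58 + 1.0703·83 + 0.1538·56 + 0.1746·50 + 0.2011·11 = 119.5296
  x_3 = 0.1411·73 + 0.1031·58 + 0.1115·83 + 1.0758·56 + 0.0632·50 + 0.1746·11 = 90.8592
  x_4 = 0.0255·73 + 0.0285·58 + 0.0514·83 + 0.0368·56 + 1.1534·50 + 0.0928·11 = 68.5354
  x_5 = 0.0874·73 + 0.1213·58 + 0.1490·83 + 0.0777·56 + 0.0846·50 + 1.1459·11 = 46.9675
Output multipliers (column sums of L):
  Construction: 1.5828
  Textiles: 1.5810
  Mining: 1.5802
  Energy: 1.5066
  Finance: 1.8131
  Electronics: 1.9525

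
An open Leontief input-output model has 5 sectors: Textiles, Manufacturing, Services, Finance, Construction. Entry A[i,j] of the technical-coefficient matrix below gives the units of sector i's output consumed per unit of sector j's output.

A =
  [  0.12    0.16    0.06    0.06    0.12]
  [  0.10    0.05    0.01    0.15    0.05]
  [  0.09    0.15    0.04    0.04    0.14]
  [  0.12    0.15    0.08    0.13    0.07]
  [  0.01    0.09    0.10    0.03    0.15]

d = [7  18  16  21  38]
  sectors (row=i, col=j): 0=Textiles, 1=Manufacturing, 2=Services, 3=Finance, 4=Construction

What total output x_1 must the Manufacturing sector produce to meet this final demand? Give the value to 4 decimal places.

31.2610

Form M = I − A:
  [  0.88   -0.16   -0.06   -0.06   -0.12]
  [ -0.10    0.95   -0.01   -0.15   -0.05]
  [ -0.09   -0.15    0.96   -0.04   -0.14]
  [ -0.12   -0.15   -0.08    0.87   -0.07]
  [ -0.01   -0.09   -0.10   -0.03    0.85]
Leontief inverse L = M⁻¹:
  [  1.1992    0.2621    0.1117    0.1404    0.2147]
  [  0.1645    1.1332    0.0519    0.2131    0.1160]
  [  0.1553    0.2361    1.0862    0.1091    0.2237]
  [  0.2127    0.2661    0.1355    1.2220    0.1686]
  [  0.0573    0.1602    0.1394    0.0802    1.2235]
Total output x = L · d:
  x_0 = 1.1992·7 + 0.2621·18 + 0.1117·16 + 0.1404·21 + 0.2147·38 = 26.0074
  x_1 = 0.1645·7 + 1.1332·18 + 0.0519·16 + 0.2131·21 + 0.1160·38 = 31.2610
  x_2 = 0.1553·7 + 0.2361·18 + 1.0862·16 + 0.1091·21 + 0.2237·38 = 33.5079
  x_3 = 0.2127·7 + 0.2661·18 + 0.1355·16 + 1.2220·21 + 0.1686·38 = 40.5164
  x_4 = 0.0573·7 + 0.1602·18 + 0.1394·16 + 0.0802·21 + 1.2235·38 = 53.6939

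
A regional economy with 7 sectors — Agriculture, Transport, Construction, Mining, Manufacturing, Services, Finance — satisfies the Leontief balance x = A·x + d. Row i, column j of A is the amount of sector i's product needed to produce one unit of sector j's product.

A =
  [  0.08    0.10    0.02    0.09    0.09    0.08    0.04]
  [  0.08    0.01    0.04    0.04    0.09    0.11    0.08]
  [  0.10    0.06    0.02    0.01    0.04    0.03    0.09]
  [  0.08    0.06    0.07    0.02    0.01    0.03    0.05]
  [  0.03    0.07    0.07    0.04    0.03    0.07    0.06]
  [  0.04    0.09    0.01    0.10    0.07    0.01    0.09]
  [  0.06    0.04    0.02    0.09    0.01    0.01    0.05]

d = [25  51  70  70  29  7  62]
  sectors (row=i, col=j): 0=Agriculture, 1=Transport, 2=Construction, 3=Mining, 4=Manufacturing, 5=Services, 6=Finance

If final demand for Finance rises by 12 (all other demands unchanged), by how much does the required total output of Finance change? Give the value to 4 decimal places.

Form M = I − A:
  [  0.92   -0.10   -0.02   -0.09   -0.09   -0.08   -0.04]
  [ -0.08    0.99   -0.04   -0.04   -0.09   -0.11   -0.08]
  [ -0.10   -0.06    0.98   -0.01   -0.04   -0.03   -0.09]
  [ -0.08   -0.06   -0.07    0.98   -0.01   -0.03   -0.05]
  [ -0.03   -0.07   -0.07   -0.04    0.97   -0.07   -0.06]
  [ -0.04   -0.09   -0.01   -0.10   -0.07    0.99   -0.09]
  [ -0.06   -0.04   -0.02   -0.09   -0.01   -0.01    0.95]
Leontief inverse L = M⁻¹:
  [  1.1334    0.1504    0.0517    0.1374    0.1326    0.1243    0.0927]
  [  0.1252    1.0588    0.0649    0.0866    0.1250    0.1425    0.1265]
  [  0.1385    0.0954    1.0388    0.0478    0.0707    0.0610    0.1250]
  [  0.1181    0.0923    0.0863    1.0511    0.0390    0.0579    0.0842]
  [  0.0707    0.1050    0.0898    0.0742    1.0598    0.0983    0.1005]
  [  0.0839    0.1262    0.0370    0.1358    0.0991    1.0445    0.1300]
  [  0.0926    0.0673    0.0374    0.1151    0.0310    0.0326    1.0768]
Total output x = L · d:
  x_0 = 1.1334·25 + 0.1504·51 + 0.0517·70 + 0.1374·70 + 0.1326·29 + 0.1243·7 + 0.0927·62 = 59.6978
  x_1 = 0.1252·25 + 1.0588·51 + 0.0649·70 + 0.0866·70 + 0.1250·29 + 0.1425·7 + 0.1265·62 = 80.2083
  x_2 = 0.1385·25 + 0.0954·51 + 1.0388·70 + 0.0478·70 + 0.0707·29 + 0.0610·7 + 0.1250·62 = 94.6196
  x_3 = 0.1181·25 + 0.0923·51 + 0.0863·70 + 1.0511·70 + 0.0390·29 + 0.0579·7 + 0.0842·62 = 94.0368
  x_4 = 0.0707·25 + 0.1050·51 + 0.0898·70 + 0.0742·70 + 1.0598·29 + 0.0983·7 + 0.1005·62 = 56.2579
  x_5 = 0.0839·25 + 0.1262·51 + 0.0370·70 + 0.1358·70 + 0.0991·29 + 1.0445·7 + 0.1300·62 = 38.8715
  x_6 = 0.0926·25 + 0.0673·51 + 0.0374·70 + 0.1151·70 + 0.0310·29 + 0.0326·7 + 1.0768·62 = 84.3128
Δx_6 = L[6,6] · Δd_6 = 1.0768 · 12 = 12.9222

12.9222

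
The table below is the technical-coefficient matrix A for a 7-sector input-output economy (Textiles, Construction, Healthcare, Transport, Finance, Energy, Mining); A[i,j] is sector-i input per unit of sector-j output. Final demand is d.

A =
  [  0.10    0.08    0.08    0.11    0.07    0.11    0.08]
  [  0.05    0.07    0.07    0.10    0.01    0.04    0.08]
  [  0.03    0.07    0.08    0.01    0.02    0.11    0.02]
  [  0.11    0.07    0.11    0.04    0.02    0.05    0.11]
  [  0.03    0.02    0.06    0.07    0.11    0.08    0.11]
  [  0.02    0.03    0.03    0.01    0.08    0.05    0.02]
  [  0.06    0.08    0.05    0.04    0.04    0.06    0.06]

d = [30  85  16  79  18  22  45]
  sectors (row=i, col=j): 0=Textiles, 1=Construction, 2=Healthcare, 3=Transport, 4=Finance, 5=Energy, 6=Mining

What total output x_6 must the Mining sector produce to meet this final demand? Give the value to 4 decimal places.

74.2303

Form M = I − A:
  [  0.90   -0.08   -0.08   -0.11   -0.07   -0.11   -0.08]
  [ -0.05    0.93   -0.07   -0.10   -0.01   -0.04   -0.08]
  [ -0.03   -0.07    0.92   -0.01   -0.02   -0.11   -0.02]
  [ -0.11   -0.07   -0.11    0.96   -0.02   -0.05   -0.11]
  [ -0.03   -0.02   -0.06   -0.07    0.89   -0.08   -0.11]
  [ -0.02   -0.03   -0.03   -0.01   -0.08    0.95   -0.02]
  [ -0.06   -0.08   -0.05   -0.04   -0.04   -0.06    0.94]
Leontief inverse L = M⁻¹:
  [  1.1634    0.1462    0.1548    0.1675    0.1241    0.1877    0.1529]
  [  0.0949    1.1179    0.1223    0.1378    0.0398    0.0910    0.1285]
  [  0.0553    0.1014    1.1144    0.0356    0.0469    0.1487    0.0499]
  [  0.1613    0.1278    0.1705    1.0877    0.0603    0.1166    0.1651]
  [  0.0734    0.0665    0.1133    0.1090    1.1549    0.1378    0.1652]
  [  0.0392    0.0511    0.0557    0.0313    0.1048    1.0792    0.0477]
  [  0.0978    0.1214    0.0952    0.0772    0.0722    0.1073    1.1043]
Total output x = L · d:
  x_0 = 1.1634·30 + 0.1462·85 + 0.1548·16 + 0.1675·79 + 0.1241·18 + 0.1877·22 + 0.1529·45 = 76.2846
  x_1 = 0.0949·30 + 1.1179·85 + 0.1223·16 + 0.1378·79 + 0.0398·18 + 0.0910·22 + 0.1285·45 = 119.2129
  x_2 = 0.0553·30 + 0.1014·85 + 1.1144·16 + 0.0356·79 + 0.0469·18 + 0.1487·22 + 0.0499·45 = 37.2775
  x_3 = 0.1613·30 + 0.1278·85 + 0.1705·16 + 1.0877·79 + 0.0603·18 + 0.1166·22 + 0.1651·45 = 115.4433
  x_4 = 0.0734·30 + 0.0665·85 + 0.1133·16 + 0.1090·79 + 1.1549·18 + 0.1378·22 + 0.1652·45 = 49.5373
  x_5 = 0.0392·30 + 0.0511·85 + 0.0557·16 + 0.0313·79 + 0.1048·18 + 1.0792·22 + 0.0477·45 = 36.6552
  x_6 = 0.0978·30 + 0.1214·85 + 0.0952·16 + 0.0772·79 + 0.0722·18 + 0.1073·22 + 1.1043·45 = 74.2303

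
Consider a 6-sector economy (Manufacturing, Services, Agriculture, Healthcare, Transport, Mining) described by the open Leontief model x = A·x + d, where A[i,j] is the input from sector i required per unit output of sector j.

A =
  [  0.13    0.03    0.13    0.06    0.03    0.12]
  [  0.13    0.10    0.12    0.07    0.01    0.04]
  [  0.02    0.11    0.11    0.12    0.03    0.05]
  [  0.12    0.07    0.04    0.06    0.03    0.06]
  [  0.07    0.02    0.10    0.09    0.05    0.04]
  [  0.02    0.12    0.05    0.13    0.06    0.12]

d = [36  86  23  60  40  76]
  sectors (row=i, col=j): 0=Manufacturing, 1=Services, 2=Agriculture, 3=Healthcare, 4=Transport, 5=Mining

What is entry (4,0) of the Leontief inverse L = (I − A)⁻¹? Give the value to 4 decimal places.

Form M = I − A:
  [  0.87   -0.03   -0.13   -0.06   -0.03   -0.12]
  [ -0.13    0.90   -0.12   -0.07   -0.01   -0.04]
  [ -0.02   -0.11    0.89   -0.12   -0.03   -0.05]
  [ -0.12   -0.07   -0.04    0.94   -0.03   -0.06]
  [ -0.07   -0.02   -0.10   -0.09    0.95   -0.04]
  [ -0.02   -0.12   -0.05   -0.13   -0.06    0.88]
Leontief inverse L = M⁻¹:
  [  1.1993    0.1044    0.2136    0.1443    0.0625    0.1931]
  [  0.2045    1.1687    0.2038    0.1440    0.0363    0.1041]
  [  0.0863    0.1766    1.1803    0.1887    0.0543    0.1022]
  [  0.1820    0.1226    0.1058    1.1191    0.0530    0.1151]
  [  0.1230    0.0707    0.1596    0.1483    1.0725    0.0879]
  [  0.0953    0.1947    0.1262    0.2091    0.0904    1.1837]
Total output x = L · d:
  x_0 = 1.1993·36 + 0.1044·86 + 0.2136·23 + 0.1443·60 + 0.0625·40 + 0.1931·76 = 82.9023
  x_1 = 0.2045·36 + 1.1687·86 + 0.2038·23 + 0.1440·60 + 0.0363·40 + 0.1041·76 = 130.5602
  x_2 = 0.0863·36 + 0.1766·86 + 1.1803·23 + 0.1887·60 + 0.0543·40 + 0.1022·76 = 66.7019
  x_3 = 0.1820·36 + 0.1226·86 + 0.1058·23 + 1.1191·60 + 0.0530·40 + 0.1151·76 = 97.5402
  x_4 = 0.1230·36 + 0.0707·86 + 0.1596·23 + 0.1483·60 + 1.0725·40 + 0.0879·76 = 72.6646
  x_5 = 0.0953·36 + 0.1947·86 + 0.1262·23 + 0.2091·60 + 0.0904·40 + 1.1837·76 = 129.2051

L[4,0] = 0.1230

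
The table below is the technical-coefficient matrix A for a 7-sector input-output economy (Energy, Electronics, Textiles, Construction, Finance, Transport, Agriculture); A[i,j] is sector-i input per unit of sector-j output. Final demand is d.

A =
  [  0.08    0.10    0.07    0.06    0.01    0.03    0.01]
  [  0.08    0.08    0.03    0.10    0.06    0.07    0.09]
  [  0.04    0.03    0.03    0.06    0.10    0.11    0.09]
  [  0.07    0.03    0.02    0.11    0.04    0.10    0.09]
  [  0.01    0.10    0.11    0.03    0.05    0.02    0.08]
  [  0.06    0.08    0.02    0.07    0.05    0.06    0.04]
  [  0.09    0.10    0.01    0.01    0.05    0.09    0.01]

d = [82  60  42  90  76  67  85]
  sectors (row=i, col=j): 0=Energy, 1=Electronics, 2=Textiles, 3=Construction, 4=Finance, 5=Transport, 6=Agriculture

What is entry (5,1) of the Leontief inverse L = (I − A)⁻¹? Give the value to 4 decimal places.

Form M = I − A:
  [  0.92   -0.10   -0.07   -0.06   -0.01   -0.03   -0.01]
  [ -0.08    0.92   -0.03   -0.10   -0.06   -0.07   -0.09]
  [ -0.04   -0.03    0.97   -0.06   -0.10   -0.11   -0.09]
  [ -0.07   -0.03   -0.02    0.89   -0.04   -0.10   -0.09]
  [ -0.01   -0.10   -0.11   -0.03    0.95   -0.02   -0.08]
  [ -0.06   -0.08   -0.02   -0.07   -0.05    0.94   -0.04]
  [ -0.09   -0.10   -0.01   -0.01   -0.05   -0.09    0.99]
Leontief inverse L = M⁻¹:
  [  1.1219    0.1448    0.0944    0.1061    0.0419    0.0745    0.0491]
  [  0.1377    1.1466    0.0643    0.1576    0.1014    0.1296    0.1392]
  [  0.0873    0.0911    1.0626    0.1066    0.1385    0.1610    0.1332]
  [  0.1219    0.0886    0.0486    1.1612    0.0759    0.1539    0.1316]
  [  0.0534    0.1510    0.1365    0.0736    1.0905    0.0719    0.1244]
  [  0.1026    0.1298    0.0466    0.1151    0.0813    1.1037    0.0787]
  [  0.1300    0.1502    0.0374    0.0525    0.0787    0.1270    1.0447]
Total output x = L · d:
  x_0 = 1.1219·82 + 0.1448·60 + 0.0944·42 + 0.1061·90 + 0.0419·76 + 0.0745·67 + 0.0491·85 = 126.5472
  x_1 = 0.1377·82 + 1.1466·60 + 0.0643·42 + 0.1576·90 + 0.1014·76 + 0.1296·67 + 0.1392·85 = 125.1872
  x_2 = 0.0873·82 + 0.0911·60 + 1.0626·42 + 0.1066·90 + 0.1385·76 + 0.1610·67 + 0.1332·85 = 99.4757
  x_3 = 0.1219·82 + 0.0886·60 + 0.0486·42 + 1.1612·90 + 0.0759·76 + 0.1539·67 + 0.1316·85 = 149.1379
  x_4 = 0.0534·82 + 0.1510·60 + 0.1365·42 + 0.0736·90 + 1.0905·76 + 0.0719·67 + 0.1244·85 = 124.0514
  x_5 = 0.1026·82 + 0.1298·60 + 0.0466·42 + 0.1151·90 + 0.0813·76 + 1.1037·67 + 0.0787·85 = 115.3301
  x_6 = 0.1300·82 + 0.1502·60 + 0.0374·42 + 0.0525·90 + 0.0787·76 + 0.1270·67 + 1.0447·85 = 129.2691

L[5,1] = 0.1298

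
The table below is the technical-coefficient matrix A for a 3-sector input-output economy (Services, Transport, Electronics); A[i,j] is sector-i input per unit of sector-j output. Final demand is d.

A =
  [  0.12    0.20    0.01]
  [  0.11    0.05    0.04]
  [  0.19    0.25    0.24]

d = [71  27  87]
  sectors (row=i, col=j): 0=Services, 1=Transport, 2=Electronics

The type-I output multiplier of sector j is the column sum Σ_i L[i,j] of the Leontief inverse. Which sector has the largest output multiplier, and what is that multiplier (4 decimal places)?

Transport (1.7805)

Form M = I − A:
  [  0.88   -0.20   -0.01]
  [ -0.11    0.95   -0.04]
  [ -0.19   -0.25    0.76]
Leontief inverse L = M⁻¹:
  [  1.1745    0.2548    0.0289]
  [  0.1504    1.1001    0.0599]
  [  0.3431    0.4256    1.3427]
Total output x = L · d:
  x_0 = 1.1745·71 + 0.2548·27 + 0.0289·87 = 92.7784
  x_1 = 0.1504·71 + 1.1001·27 + 0.0599·87 = 45.5918
  x_2 = 0.3431·71 + 0.4256·27 + 1.3427·87 = 152.6656
Output multipliers (column sums of L):
  Services: 1.6680
  Transport: 1.7805
  Electronics: 1.4314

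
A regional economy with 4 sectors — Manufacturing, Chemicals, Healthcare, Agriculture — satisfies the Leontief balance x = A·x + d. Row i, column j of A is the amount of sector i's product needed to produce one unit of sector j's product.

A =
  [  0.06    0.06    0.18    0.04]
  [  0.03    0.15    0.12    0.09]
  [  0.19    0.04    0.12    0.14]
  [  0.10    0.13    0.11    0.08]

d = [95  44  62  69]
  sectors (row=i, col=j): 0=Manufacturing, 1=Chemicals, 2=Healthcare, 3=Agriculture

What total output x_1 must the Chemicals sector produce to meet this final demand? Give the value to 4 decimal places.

Form M = I − A:
  [  0.94   -0.06   -0.18   -0.04]
  [ -0.03    0.85   -0.12   -0.09]
  [ -0.19   -0.04    0.88   -0.14]
  [ -0.10   -0.13   -0.11    0.92]
Leontief inverse L = M⁻¹:
  [  1.1299    0.1070    0.2581    0.0989]
  [  0.0967    1.2166    0.2050    0.1544]
  [  0.2753    0.1097    1.2339    0.2105]
  [  0.1694    0.1967    0.2046    1.1447]
Total output x = L · d:
  x_0 = 1.1299·95 + 0.1070·44 + 0.2581·62 + 0.0989·69 = 134.8748
  x_1 = 0.0967·95 + 1.2166·44 + 0.2050·62 + 0.1544·69 = 86.0755
  x_2 = 0.2753·95 + 0.1097·44 + 1.2339·62 + 0.2105·69 = 122.0077
  x_3 = 0.1694·95 + 0.1967·44 + 0.2046·62 + 1.1447·69 = 116.4110

86.0755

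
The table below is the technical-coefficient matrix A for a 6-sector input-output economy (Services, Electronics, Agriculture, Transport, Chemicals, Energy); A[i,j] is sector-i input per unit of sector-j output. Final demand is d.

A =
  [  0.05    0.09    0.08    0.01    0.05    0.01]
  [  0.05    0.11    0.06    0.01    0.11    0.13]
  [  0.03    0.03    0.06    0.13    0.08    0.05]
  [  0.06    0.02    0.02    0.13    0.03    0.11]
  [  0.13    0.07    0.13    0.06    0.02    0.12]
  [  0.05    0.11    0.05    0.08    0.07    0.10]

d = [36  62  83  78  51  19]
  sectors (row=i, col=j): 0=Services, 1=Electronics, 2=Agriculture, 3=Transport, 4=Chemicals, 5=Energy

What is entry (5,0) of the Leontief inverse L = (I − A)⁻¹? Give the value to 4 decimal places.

L[5,0] = 0.0991

Form M = I − A:
  [  0.95   -0.09   -0.08   -0.01   -0.05   -0.01]
  [ -0.05    0.89   -0.06   -0.01   -0.11   -0.13]
  [ -0.03   -0.03    0.94   -0.13   -0.08   -0.05]
  [ -0.06   -0.02   -0.02    0.87   -0.03   -0.11]
  [ -0.13   -0.07   -0.13   -0.06    0.98   -0.12]
  [ -0.05   -0.11   -0.05   -0.08   -0.07    0.90]
Leontief inverse L = M⁻¹:
  [  1.0799    0.1272    0.1153    0.0418    0.0839    0.0531]
  [  0.1031    1.1780    0.1190    0.0629    0.1639    0.2075]
  [  0.0716    0.0711    1.1001    0.1841    0.1149    0.1100]
  [  0.0972    0.0638    0.0552    1.1793    0.0646    0.1661]
  [  0.1782    0.1353    0.1855    0.1231    1.0772    0.1905]
  [  0.0991    0.1712    0.1014    0.1346    0.1206    1.1751]
Total output x = L · d:
  x_0 = 1.0799·36 + 0.1272·62 + 0.1153·83 + 0.0418·78 + 0.0839·51 + 0.0531·19 = 64.8758
  x_1 = 0.1031·36 + 1.1780·62 + 0.1190·83 + 0.0629·78 + 0.1639·51 + 0.2075·19 = 103.8313
  x_2 = 0.0716·36 + 0.0711·62 + 1.1001·83 + 0.1841·78 + 0.1149·51 + 0.1100·19 = 120.6062
  x_3 = 0.0972·36 + 0.0638·62 + 0.0552·83 + 1.1793·78 + 0.0646·51 + 0.1661·19 = 110.4662
  x_4 = 0.1782·36 + 0.1353·62 + 0.1855·83 + 0.1231·78 + 1.0772·51 + 0.1905·19 = 98.3653
  x_5 = 0.0991·36 + 0.1712·62 + 0.1014·83 + 0.1346·78 + 0.1206·51 + 1.1751·19 = 61.5760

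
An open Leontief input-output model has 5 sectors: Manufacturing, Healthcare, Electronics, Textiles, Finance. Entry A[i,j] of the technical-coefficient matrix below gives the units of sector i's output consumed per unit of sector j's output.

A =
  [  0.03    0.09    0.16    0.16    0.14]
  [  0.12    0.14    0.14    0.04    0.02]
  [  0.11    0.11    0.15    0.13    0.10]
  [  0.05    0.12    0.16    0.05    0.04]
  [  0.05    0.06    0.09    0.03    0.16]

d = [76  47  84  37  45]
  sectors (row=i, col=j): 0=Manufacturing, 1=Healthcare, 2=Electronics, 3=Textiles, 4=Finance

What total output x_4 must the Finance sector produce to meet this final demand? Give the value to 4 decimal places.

Form M = I − A:
  [  0.97   -0.09   -0.16   -0.16   -0.14]
  [ -0.12    0.86   -0.14   -0.04   -0.02]
  [ -0.11   -0.11    0.85   -0.13   -0.10]
  [ -0.05   -0.12   -0.16    0.95   -0.04]
  [ -0.05   -0.06   -0.09   -0.03    0.84]
Leontief inverse L = M⁻¹:
  [  1.1179    0.2090    0.3171    0.2481    0.2409]
  [  0.1969    1.2435    0.2764    0.1266    0.1014]
  [  0.2014    0.2364    1.3187    0.2309    0.2072]
  [  0.1221    0.2135    0.2817    1.1243    0.1125]
  [  0.1065    0.1342    0.1900    0.0887    1.2383]
Total output x = L · d:
  x_0 = 1.1179·76 + 0.2090·47 + 0.3171·84 + 0.2481·37 + 0.2409·45 = 141.4341
  x_1 = 0.1969·76 + 1.2435·47 + 0.2764·84 + 0.1266·37 + 0.1014·45 = 105.8748
  x_2 = 0.2014·76 + 0.2364·47 + 1.3187·84 + 0.2309·37 + 0.2072·45 = 155.0519
  x_3 = 0.1221·76 + 0.2135·47 + 0.2817·84 + 1.1243·37 + 0.1125·45 = 89.6417
  x_4 = 0.1065·76 + 0.1342·47 + 0.1900·84 + 0.0887·37 + 1.2383·45 = 89.3668

89.3668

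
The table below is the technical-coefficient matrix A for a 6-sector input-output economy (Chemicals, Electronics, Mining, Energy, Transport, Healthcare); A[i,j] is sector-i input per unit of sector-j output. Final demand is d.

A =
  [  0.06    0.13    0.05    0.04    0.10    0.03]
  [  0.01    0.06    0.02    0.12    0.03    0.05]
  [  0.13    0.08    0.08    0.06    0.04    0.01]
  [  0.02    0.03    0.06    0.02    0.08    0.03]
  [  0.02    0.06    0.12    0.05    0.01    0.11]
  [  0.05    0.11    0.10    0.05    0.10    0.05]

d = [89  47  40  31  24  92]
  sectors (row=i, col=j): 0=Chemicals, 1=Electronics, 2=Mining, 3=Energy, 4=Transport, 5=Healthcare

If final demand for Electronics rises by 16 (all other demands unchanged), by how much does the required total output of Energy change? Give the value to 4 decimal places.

Form M = I − A:
  [  0.94   -0.13   -0.05   -0.04   -0.10   -0.03]
  [ -0.01    0.94   -0.02   -0.12   -0.03   -0.05]
  [ -0.13   -0.08    0.92   -0.06   -0.04   -0.01]
  [ -0.02   -0.03   -0.06    0.98   -0.08   -0.03]
  [ -0.02   -0.06   -0.12   -0.05    0.99   -0.11]
  [ -0.05   -0.11   -0.10   -0.05   -0.10    0.95]
Leontief inverse L = M⁻¹:
  [  1.0863    0.1764    0.0921    0.0815    0.1317    0.0624]
  [  0.0264    1.0880    0.0494    0.1438    0.0563    0.0697]
  [  0.1617    0.1297    1.1188    0.0967    0.0769    0.0357]
  [  0.0399    0.0585    0.0897    1.0423    0.0987    0.0496]
  [  0.0546    0.1063    0.1617    0.0853    1.0457    0.1328]
  [  0.0851    0.1632    0.1501    0.0949    0.1368    1.0843]
Total output x = L · d:
  x_0 = 1.0863·89 + 0.1764·47 + 0.0921·40 + 0.0815·31 + 0.1317·24 + 0.0624·92 = 120.0814
  x_1 = 0.0264·89 + 1.0880·47 + 0.0494·40 + 0.1438·31 + 0.0563·24 + 0.0697·92 = 67.6749
  x_2 = 0.1617·89 + 0.1297·47 + 1.1188·40 + 0.0967·31 + 0.0769·24 + 0.0357·92 = 73.3655
  x_3 = 0.0399·89 + 0.0585·47 + 0.0897·40 + 1.0423·31 + 0.0987·24 + 0.0496·92 = 49.1359
  x_4 = 0.0546·89 + 0.1063·47 + 0.1617·40 + 0.0853·31 + 1.0457·24 + 0.1328·92 = 56.2810
  x_5 = 0.0851·89 + 0.1632·47 + 0.1501·40 + 0.0949·31 + 0.1368·24 + 1.0843·92 = 127.2313
Δx_3 = L[3,1] · Δd_1 = 0.0585 · 16 = 0.9364

0.9364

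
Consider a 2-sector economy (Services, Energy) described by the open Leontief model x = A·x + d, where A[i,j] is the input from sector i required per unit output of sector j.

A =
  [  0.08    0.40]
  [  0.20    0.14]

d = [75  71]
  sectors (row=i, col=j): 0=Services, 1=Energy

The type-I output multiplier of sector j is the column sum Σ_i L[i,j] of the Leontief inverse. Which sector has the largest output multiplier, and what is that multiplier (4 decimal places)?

Form M = I − A:
  [  0.92   -0.40]
  [ -0.20    0.86]
Leontief inverse L = M⁻¹:
  [  1.2092    0.5624]
  [  0.2812    1.2936]
Total output x = L · d:
  x_0 = 1.2092·75 + 0.5624·71 = 130.6243
  x_1 = 0.2812·75 + 1.2936·71 = 112.9359
Output multipliers (column sums of L):
  Services: 1.4904
  Energy: 1.8560

Energy (1.8560)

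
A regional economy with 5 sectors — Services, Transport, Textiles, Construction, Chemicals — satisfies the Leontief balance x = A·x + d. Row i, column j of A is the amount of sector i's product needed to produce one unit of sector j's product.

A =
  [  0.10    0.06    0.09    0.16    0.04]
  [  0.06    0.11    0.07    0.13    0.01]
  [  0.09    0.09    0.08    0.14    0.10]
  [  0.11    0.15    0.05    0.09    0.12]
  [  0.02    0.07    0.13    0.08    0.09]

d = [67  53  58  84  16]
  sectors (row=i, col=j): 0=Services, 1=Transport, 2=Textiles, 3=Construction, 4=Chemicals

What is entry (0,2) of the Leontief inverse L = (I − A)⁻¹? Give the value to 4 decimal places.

Form M = I − A:
  [  0.90   -0.06   -0.09   -0.16   -0.04]
  [ -0.06    0.89   -0.07   -0.13   -0.01]
  [ -0.09   -0.09    0.92   -0.14   -0.10]
  [ -0.11   -0.15   -0.05    0.91   -0.12]
  [ -0.02   -0.07   -0.13   -0.08    0.91]
Leontief inverse L = M⁻¹:
  [  1.1704    0.1465    0.1545    0.2596    0.1043]
  [  0.1187    1.1847    0.1218    0.2141    0.0599]
  [  0.1614    0.1824    1.1538    0.2468    0.1684]
  [  0.1796    0.2417    0.1270    1.2006    0.1828]
  [  0.0737    0.1417    0.1888    0.1630    1.1459]
Total output x = L · d:
  x_0 = 1.1704·67 + 0.1465·53 + 0.1545·58 + 0.2596·84 + 0.1043·16 = 118.6169
  x_1 = 0.1187·67 + 1.1847·53 + 0.1218·58 + 0.2141·84 + 0.0599·16 = 96.7509
  x_2 = 0.1614·67 + 0.1824·53 + 1.1538·58 + 0.2468·84 + 0.1684·16 = 110.8304
  x_3 = 0.1796·67 + 0.2417·53 + 0.1270·58 + 1.2006·84 + 0.1828·16 = 135.9917
  x_4 = 0.0737·67 + 0.1417·53 + 0.1888·58 + 0.1630·84 + 1.1459·16 = 55.4200

L[0,2] = 0.1545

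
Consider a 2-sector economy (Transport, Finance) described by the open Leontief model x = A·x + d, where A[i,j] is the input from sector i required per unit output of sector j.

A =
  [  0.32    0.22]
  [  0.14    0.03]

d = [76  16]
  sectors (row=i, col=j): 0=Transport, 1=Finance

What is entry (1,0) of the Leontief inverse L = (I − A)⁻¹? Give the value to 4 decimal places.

L[1,0] = 0.2226

Form M = I − A:
  [  0.68   -0.22]
  [ -0.14    0.97]
Leontief inverse L = M⁻¹:
  [  1.5426    0.3499]
  [  0.2226    1.0814]
Total output x = L · d:
  x_0 = 1.5426·76 + 0.3499·16 = 122.8372
  x_1 = 0.2226·76 + 1.0814·16 = 34.2239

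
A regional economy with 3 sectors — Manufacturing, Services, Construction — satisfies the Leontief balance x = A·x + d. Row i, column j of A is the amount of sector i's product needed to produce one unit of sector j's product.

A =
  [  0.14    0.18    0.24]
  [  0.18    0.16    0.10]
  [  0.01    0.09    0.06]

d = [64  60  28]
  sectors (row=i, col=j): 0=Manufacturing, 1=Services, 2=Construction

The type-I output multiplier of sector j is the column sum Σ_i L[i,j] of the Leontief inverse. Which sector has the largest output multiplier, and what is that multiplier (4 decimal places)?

Services (1.6951)

Form M = I − A:
  [  0.86   -0.18   -0.24]
  [ -0.18    0.84   -0.10]
  [ -0.01   -0.09    0.94]
Leontief inverse L = M⁻¹:
  [  1.2297    0.3006    0.3459]
  [  0.2681    1.2697    0.2035]
  [  0.0388    0.1248    1.0870]
Total output x = L · d:
  x_0 = 1.2297·64 + 0.3006·60 + 0.3459·28 = 106.4237
  x_1 = 0.2681·64 + 1.2697·60 + 0.2035·28 = 99.0434
  x_2 = 0.0388·64 + 0.1248·60 + 1.0870·28 = 40.4023
Output multipliers (column sums of L):
  Manufacturing: 1.5366
  Services: 1.6951
  Construction: 1.6365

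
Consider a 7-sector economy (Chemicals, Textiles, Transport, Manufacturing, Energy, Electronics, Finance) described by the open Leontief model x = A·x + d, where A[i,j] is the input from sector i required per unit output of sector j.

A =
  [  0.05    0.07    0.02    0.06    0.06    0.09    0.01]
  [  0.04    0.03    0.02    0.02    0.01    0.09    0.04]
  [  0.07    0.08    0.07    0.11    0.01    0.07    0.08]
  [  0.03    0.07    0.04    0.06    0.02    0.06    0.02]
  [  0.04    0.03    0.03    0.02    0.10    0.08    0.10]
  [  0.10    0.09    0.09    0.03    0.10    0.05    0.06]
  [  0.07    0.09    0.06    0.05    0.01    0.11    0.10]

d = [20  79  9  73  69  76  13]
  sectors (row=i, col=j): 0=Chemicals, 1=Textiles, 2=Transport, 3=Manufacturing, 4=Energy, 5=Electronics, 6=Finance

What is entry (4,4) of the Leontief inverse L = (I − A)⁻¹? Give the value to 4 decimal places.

Form M = I − A:
  [  0.95   -0.07   -0.02   -0.06   -0.06   -0.09   -0.01]
  [ -0.04    0.97   -0.02   -0.02   -0.01   -0.09   -0.04]
  [ -0.07   -0.08    0.93   -0.11   -0.01   -0.07   -0.08]
  [ -0.03   -0.07   -0.04    0.94   -0.02   -0.06   -0.02]
  [ -0.04   -0.03   -0.03   -0.02    0.90   -0.08   -0.10]
  [ -0.10   -0.09   -0.09   -0.03   -0.10    0.95   -0.06]
  [ -0.07   -0.09   -0.06   -0.05   -0.01   -0.11    0.90]
Leontief inverse L = M⁻¹:
  [  1.0845    0.1076    0.0480    0.0856    0.0913    0.1344    0.0421]
  [  0.0681    1.0606    0.0431    0.0400    0.0320    0.1228    0.0644]
  [  0.1170    0.1359    1.1094    0.1518    0.0412    0.1330    0.1228]
  [  0.0586    0.1022    0.0638    1.0836    0.0411    0.0972    0.0460]
  [  0.0825    0.0763    0.0648    0.0508    1.1360    0.1356    0.1465]
  [  0.1499    0.1453    0.1295    0.0725    0.1403    1.1194    0.1115]
  [  0.1215    0.1478    0.1021    0.0904    0.0451    0.1753    1.1468]
Total output x = L · d:
  x_0 = 1.0845·20 + 0.1076·79 + 0.0480·9 + 0.0856·73 + 0.0913·69 + 0.1344·76 + 0.0421·13 = 53.9397
  x_1 = 0.0681·20 + 1.0606·79 + 0.0431·9 + 0.0400·73 + 0.0320·69 + 0.1228·76 + 0.0644·13 = 100.8378
  x_2 = 0.1170·20 + 0.1359·79 + 1.1094·9 + 0.1518·73 + 0.0412·69 + 0.1330·76 + 0.1228·13 = 48.6854
  x_3 = 0.0586·20 + 0.1022·79 + 0.0638·9 + 1.0836·73 + 0.0411·69 + 0.0972·76 + 0.0460·13 = 99.7478
  x_4 = 0.0825·20 + 0.0763·79 + 0.0648·9 + 0.0508·73 + 1.1360·69 + 0.1356·76 + 0.1465·13 = 102.5619
  x_5 = 0.1499·20 + 0.1453·79 + 0.1295·9 + 0.0725·73 + 0.1403·69 + 1.1194·76 + 0.1115·13 = 117.1344
  x_6 = 0.1215·20 + 0.1478·79 + 0.1021·9 + 0.0904·73 + 0.0451·69 + 0.1753·76 + 1.1468·13 = 52.9668

L[4,4] = 1.1360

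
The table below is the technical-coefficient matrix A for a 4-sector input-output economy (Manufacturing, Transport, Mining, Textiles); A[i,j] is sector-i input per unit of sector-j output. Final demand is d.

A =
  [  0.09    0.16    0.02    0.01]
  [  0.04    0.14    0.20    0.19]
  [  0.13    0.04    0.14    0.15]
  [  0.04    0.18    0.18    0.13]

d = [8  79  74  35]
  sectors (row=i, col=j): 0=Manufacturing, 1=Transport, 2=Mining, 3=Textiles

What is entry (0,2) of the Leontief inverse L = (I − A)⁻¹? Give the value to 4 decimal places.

L[0,2] = 0.0966

Form M = I − A:
  [  0.91   -0.16   -0.02   -0.01]
  [ -0.04    0.86   -0.20   -0.19]
  [ -0.13   -0.04    0.86   -0.15]
  [ -0.04   -0.18   -0.18    0.87]
Leontief inverse L = M⁻¹:
  [  1.1264    0.2308    0.0966    0.0800]
  [  0.1242    1.2752    0.3714    0.3440]
  [  0.1967    0.1474    1.2541    0.2507]
  [  0.1182    0.3049    0.3408    1.2761]
Total output x = L · d:
  x_0 = 1.1264·8 + 0.2308·79 + 0.0966·74 + 0.0800·35 = 37.1935
  x_1 = 0.1242·8 + 1.2752·79 + 0.3714·74 + 0.3440·35 = 141.2564
  x_2 = 0.1967·8 + 0.1474·79 + 1.2541·74 + 0.2507·35 = 114.7939
  x_3 = 0.1182·8 + 0.3049·79 + 0.3408·74 + 1.2761·35 = 94.9159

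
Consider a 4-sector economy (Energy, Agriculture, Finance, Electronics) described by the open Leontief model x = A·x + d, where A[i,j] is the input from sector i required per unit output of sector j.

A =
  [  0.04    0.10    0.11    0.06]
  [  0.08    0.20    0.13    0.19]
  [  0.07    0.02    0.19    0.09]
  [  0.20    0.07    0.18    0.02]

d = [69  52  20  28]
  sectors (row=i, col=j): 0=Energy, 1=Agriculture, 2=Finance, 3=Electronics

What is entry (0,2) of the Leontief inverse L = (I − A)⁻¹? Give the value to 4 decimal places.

L[0,2] = 0.1981

Form M = I − A:
  [  0.96   -0.10   -0.11   -0.06]
  [ -0.08    0.80   -0.13   -0.19]
  [ -0.07   -0.02    0.81   -0.09]
  [ -0.20   -0.07   -0.18    0.98]
Leontief inverse L = M⁻¹:
  [  1.0926    0.1515    0.1981    0.1145]
  [  0.1919    1.3071    0.3009    0.2928]
  [  0.1281    0.0604    1.2924    0.1382]
  [  0.2602    0.1354    0.2993    1.0901]
Total output x = L · d:
  x_0 = 1.0926·69 + 0.1515·52 + 0.1981·20 + 0.1145·28 = 90.4369
  x_1 = 0.1919·69 + 1.3071·52 + 0.3009·20 + 0.2928·28 = 95.4263
  x_2 = 0.1281·69 + 0.0604·52 + 1.2924·20 + 0.1382·28 = 41.6967
  x_3 = 0.2602·69 + 0.1354·52 + 0.2993·20 + 1.0901·28 = 61.5027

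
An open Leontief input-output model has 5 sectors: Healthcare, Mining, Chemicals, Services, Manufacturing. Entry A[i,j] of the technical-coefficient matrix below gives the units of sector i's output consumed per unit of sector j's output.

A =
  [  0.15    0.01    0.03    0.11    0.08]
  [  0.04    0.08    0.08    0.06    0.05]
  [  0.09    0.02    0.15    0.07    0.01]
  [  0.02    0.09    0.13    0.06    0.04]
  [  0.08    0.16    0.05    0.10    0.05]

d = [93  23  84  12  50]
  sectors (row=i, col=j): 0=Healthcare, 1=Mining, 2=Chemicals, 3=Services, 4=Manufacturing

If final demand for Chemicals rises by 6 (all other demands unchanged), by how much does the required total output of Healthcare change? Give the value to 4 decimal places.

0.4701

Form M = I − A:
  [  0.85   -0.01   -0.03   -0.11   -0.08]
  [ -0.04    0.92   -0.08   -0.06   -0.05]
  [ -0.09   -0.02    0.85   -0.07   -0.01]
  [ -0.02   -0.09   -0.13    0.94   -0.04]
  [ -0.08   -0.16   -0.05   -0.10    0.95]
Leontief inverse L = M⁻¹:
  [  1.2014    0.0499    0.0784    0.1615    0.1114]
  [  0.0746    1.1122    0.1262    0.0966    0.0702]
  [  0.1351    0.0440    1.2043    0.1116    0.0311]
  [  0.0568    0.1224    0.1850    1.0984    0.0594]
  [  0.1268    0.2067    0.1107    0.1514    1.0817]
Total output x = L · d:
  x_0 = 1.2014·93 + 0.0499·23 + 0.0784·84 + 0.1615·12 + 0.1114·50 = 126.9691
  x_1 = 0.0746·93 + 1.1122·23 + 0.1262·84 + 0.0966·12 + 0.0702·50 = 47.7871
  x_2 = 0.1351·93 + 0.0440·23 + 1.2043·84 + 0.1116·12 + 0.0311·50 = 117.6303
  x_3 = 0.0568·93 + 0.1224·23 + 0.1850·84 + 1.0984·12 + 0.0594·50 = 39.7896
  x_4 = 0.1268·93 + 0.2067·23 + 0.1107·84 + 0.1514·12 + 1.0817·50 = 81.7515
Δx_0 = L[0,2] · Δd_2 = 0.0784 · 6 = 0.4701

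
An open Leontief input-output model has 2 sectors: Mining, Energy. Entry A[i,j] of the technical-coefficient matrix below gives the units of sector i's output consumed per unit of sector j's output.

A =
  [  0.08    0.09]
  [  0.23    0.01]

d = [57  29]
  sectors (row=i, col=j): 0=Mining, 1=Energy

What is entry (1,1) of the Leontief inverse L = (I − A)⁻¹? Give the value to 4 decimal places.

L[1,1] = 1.0336

Form M = I − A:
  [  0.92   -0.09]
  [ -0.23    0.99]
Leontief inverse L = M⁻¹:
  [  1.1122    0.1011]
  [  0.2584    1.0336]
Total output x = L · d:
  x_0 = 1.1122·57 + 0.1011·29 = 66.3296
  x_1 = 0.2584·57 + 1.0336·29 = 44.7028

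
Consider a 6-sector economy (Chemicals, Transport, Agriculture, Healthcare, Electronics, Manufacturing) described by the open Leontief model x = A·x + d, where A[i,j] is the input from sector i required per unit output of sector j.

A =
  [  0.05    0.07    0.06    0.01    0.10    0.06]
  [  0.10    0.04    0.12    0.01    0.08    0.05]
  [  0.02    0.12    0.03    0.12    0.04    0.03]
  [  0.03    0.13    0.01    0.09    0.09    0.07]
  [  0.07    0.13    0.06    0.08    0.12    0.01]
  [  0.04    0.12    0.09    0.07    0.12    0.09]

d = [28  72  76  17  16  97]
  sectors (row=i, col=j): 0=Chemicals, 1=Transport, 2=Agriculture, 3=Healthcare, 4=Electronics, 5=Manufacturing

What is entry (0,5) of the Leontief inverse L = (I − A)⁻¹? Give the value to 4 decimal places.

L[0,5] = 0.0874

Form M = I − A:
  [  0.95   -0.07   -0.06   -0.01   -0.10   -0.06]
  [ -0.10    0.96   -0.12   -0.01   -0.08   -0.05]
  [ -0.02   -0.12    0.97   -0.12   -0.04   -0.03]
  [ -0.03   -0.13   -0.01    0.91   -0.09   -0.07]
  [ -0.07   -0.13   -0.06   -0.08    0.88   -0.01]
  [ -0.04   -0.12   -0.09   -0.07   -0.12    0.91]
Leontief inverse L = M⁻¹:
  [  1.0852    0.1303    0.1015    0.0472    0.1565    0.0874]
  [  0.1355    1.1081    0.1622    0.0536    0.1400    0.0808]
  [  0.0561    0.1798    1.0699    0.1569    0.0958    0.0620]
  [  0.0745    0.2014    0.0610    1.1323    0.1599    0.1068]
  [  0.1180    0.2071    0.1122    0.1268    1.1929    0.0457]
  [  0.0924    0.2124    0.1512    0.1285    0.2044    1.1338]
Total output x = L · d:
  x_0 = 1.0852·28 + 0.1303·72 + 0.1015·76 + 0.0472·17 + 0.1565·16 + 0.0874·97 = 59.2727
  x_1 = 0.1355·28 + 1.1081·72 + 0.1622·76 + 0.0536·17 + 0.1400·16 + 0.0808·97 = 106.8956
  x_2 = 0.0561·28 + 0.1798·72 + 1.0699·76 + 0.1569·17 + 0.0958·16 + 0.0620·97 = 106.0423
  x_3 = 0.0745·28 + 0.2014·72 + 0.0610·76 + 1.1323·17 + 0.1599·16 + 0.1068·97 = 53.3943
  x_4 = 0.1180·28 + 0.2071·72 + 0.1122·76 + 0.1268·17 + 1.1929·16 + 0.0457·97 = 52.4178
  x_5 = 0.0924·28 + 0.2124·72 + 0.1512·76 + 0.1285·17 + 0.2044·16 + 1.1338·97 = 144.8021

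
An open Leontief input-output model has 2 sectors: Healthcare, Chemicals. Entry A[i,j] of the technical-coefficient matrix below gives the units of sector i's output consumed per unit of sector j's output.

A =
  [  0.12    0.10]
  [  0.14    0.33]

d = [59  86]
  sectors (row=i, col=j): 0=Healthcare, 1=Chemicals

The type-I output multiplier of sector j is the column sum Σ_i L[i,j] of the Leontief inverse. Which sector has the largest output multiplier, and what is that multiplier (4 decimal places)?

Form M = I − A:
  [  0.88   -0.10]
  [ -0.14    0.67]
Leontief inverse L = M⁻¹:
  [  1.1640    0.1737]
  [  0.2432    1.5288]
Total output x = L · d:
  x_0 = 1.1640·59 + 0.1737·86 = 83.6171
  x_1 = 0.2432·59 + 1.5288·86 = 145.8304
Output multipliers (column sums of L):
  Healthcare: 1.4072
  Chemicals: 1.7026

Chemicals (1.7026)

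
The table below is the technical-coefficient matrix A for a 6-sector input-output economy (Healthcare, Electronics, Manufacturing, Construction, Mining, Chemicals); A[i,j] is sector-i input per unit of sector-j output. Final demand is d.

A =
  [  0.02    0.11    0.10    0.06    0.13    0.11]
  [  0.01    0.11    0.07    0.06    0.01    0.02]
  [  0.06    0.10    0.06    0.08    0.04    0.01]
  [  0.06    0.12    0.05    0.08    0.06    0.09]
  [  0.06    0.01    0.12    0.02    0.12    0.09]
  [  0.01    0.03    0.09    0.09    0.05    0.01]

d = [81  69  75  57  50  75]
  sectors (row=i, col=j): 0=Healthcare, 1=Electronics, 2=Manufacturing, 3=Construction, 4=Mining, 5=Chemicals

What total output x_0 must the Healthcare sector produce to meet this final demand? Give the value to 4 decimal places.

136.2693

Form M = I − A:
  [  0.98   -0.11   -0.10   -0.06   -0.13   -0.11]
  [ -0.01    0.89   -0.07   -0.06   -0.01   -0.02]
  [ -0.06   -0.10    0.94   -0.08   -0.04   -0.01]
  [ -0.06   -0.12   -0.05    0.92   -0.06   -0.09]
  [ -0.06   -0.01   -0.12   -0.02    0.88   -0.09]
  [ -0.01   -0.03   -0.09   -0.09   -0.05    0.99]
Leontief inverse L = M⁻¹:
  [  1.0520    0.1712    0.1680    0.1129    0.1811    0.1488]
  [  0.0256    1.1518    0.1007    0.0899    0.0297    0.0380]
  [  0.0812    0.1519    1.1033    0.1167    0.0741    0.0406]
  [  0.0851    0.1802    0.1078    1.1282    0.1036    0.1262]
  [  0.0882    0.0567    0.1782    0.0626    1.1695    0.1247]
  [  0.0310    0.0697    0.1239    0.1202    0.0780    1.0342]
Total output x = L · d:
  x_0 = 1.0520·81 + 0.1712·69 + 0.1680·75 + 0.1129·57 + 0.1811·50 + 0.1488·75 = 136.2693
  x_1 = 0.0256·81 + 1.1518·69 + 0.1007·75 + 0.0899·57 + 0.0297·50 + 0.0380·75 = 98.5691
  x_2 = 0.0812·81 + 0.1519·69 + 1.1033·75 + 0.1167·57 + 0.0741·50 + 0.0406·75 = 113.2173
  x_3 = 0.0851·81 + 0.1802·69 + 0.1078·75 + 1.1282·57 + 0.1036·50 + 0.1262·75 = 106.3666
  x_4 = 0.0882·81 + 0.0567·69 + 0.1782·75 + 0.0626·57 + 1.1695·50 + 0.1247·75 = 95.8162
  x_5 = 0.0310·81 + 0.0697·69 + 0.1239·75 + 0.1202·57 + 0.0780·50 + 1.0342·75 = 104.9224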